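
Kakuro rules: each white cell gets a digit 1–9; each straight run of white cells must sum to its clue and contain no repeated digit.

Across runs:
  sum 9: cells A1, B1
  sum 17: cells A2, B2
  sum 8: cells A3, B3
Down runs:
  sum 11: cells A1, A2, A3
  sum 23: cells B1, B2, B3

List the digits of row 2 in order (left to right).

17 in 2 cells must be {8,9}; 23 in 3 cells must be {6,8,9}.
The 17 across and the 11 down share only 8, so A2 = 8.
B2 = 17 − 8 = 9 completes the 17 across.
Given what's placed, B3 must be 6 to fit the 8 across and 23 down.
B1 = 23 − 15 = 8 completes the 23 down.
A3 = 8 − 6 = 2 completes the 8 across.
A1 = 9 − 8 = 1 completes the 9 across.

8 9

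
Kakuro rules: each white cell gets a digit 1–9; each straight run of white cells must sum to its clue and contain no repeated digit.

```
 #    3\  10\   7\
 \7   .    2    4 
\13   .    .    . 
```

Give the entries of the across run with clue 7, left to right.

1 2 4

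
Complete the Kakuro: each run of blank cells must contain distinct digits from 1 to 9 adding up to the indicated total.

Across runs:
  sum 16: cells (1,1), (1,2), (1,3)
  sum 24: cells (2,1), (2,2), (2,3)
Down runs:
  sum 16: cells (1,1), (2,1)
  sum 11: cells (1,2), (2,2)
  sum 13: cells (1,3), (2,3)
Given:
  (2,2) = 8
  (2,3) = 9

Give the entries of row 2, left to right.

24 in 3 cells must be {7,8,9}; 16 in 2 cells must be {7,9}.
(1,2) = 11 − 8 = 3 completes the 11 down.
(1,3) = 13 − 9 = 4 completes the 13 down.
(2,1) = 24 − 17 = 7 completes the 24 across.
(1,1) = 16 − 7 = 9 completes the 16 across.

7 8 9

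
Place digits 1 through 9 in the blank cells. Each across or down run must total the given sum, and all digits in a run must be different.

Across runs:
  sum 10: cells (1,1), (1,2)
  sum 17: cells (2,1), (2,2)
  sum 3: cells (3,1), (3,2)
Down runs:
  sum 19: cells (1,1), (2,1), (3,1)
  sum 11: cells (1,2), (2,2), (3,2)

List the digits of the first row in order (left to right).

8, 2

17 in 2 cells must be {8,9}; 3 in 2 cells must be {1,2}.
The 17 across and the 11 down share only 8, so (2,2) = 8.
The 3 across and the 19 down share only 2, so (3,1) = 2.
(3,2) = 3 − 2 = 1 completes the 3 across.
(1,2) = 11 − 9 = 2 completes the 11 down.
(2,1) = 17 − 8 = 9 completes the 17 across.
(1,1) = 10 − 2 = 8 completes the 10 across.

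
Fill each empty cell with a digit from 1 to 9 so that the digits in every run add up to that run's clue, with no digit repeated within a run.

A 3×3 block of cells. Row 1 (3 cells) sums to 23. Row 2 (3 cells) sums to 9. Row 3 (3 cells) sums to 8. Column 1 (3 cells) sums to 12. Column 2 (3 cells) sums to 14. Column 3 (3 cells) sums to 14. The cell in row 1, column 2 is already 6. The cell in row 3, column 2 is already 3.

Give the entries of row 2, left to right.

23 in 3 cells must be {6,8,9}.
(2,2) = 14 − 9 = 5 completes the 14 down.
No cell is forced outright now. (3,1) can only be 1 or 4 (the digits allowed by both its 8 across and its 12 down). If (3,1) = 4: then (1,1) would have to be in {8,9} for the 23 across but in {1,2,3,5,6,7} for the 12 down — contradiction. So (3,1) = 1.
Given what's placed, (2,1) must be 3 to fit the 9 across and 12 down.
(2,3) = 9 − 8 = 1 completes the 9 across.
(3,3) = 8 − 4 = 4 completes the 8 across.
(1,1) = 12 − 4 = 8 completes the 12 down.
(1,3) = 23 − 14 = 9 completes the 23 across.

3 5 1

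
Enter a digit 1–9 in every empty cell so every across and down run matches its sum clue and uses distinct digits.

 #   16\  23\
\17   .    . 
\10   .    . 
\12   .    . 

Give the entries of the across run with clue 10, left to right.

4 6

17 in 2 cells must be {8,9}; 23 in 3 cells must be {6,8,9}.
Nothing is forced directly, so branch on R1C1, whose candidates are 8 or 9. If R1C1 = 8: that forces R1C2 = 9, R3C2 = 8, R2C2 = 6, after which R3C1 would have to be in {4} for the 12 across but in {1,2,3,5,6,7} for the 16 down — contradiction. So R1C1 = 9.
R1C2 = 17 − 9 = 8 completes the 17 across.
Given what's placed, R3C2 must be 9 to fit the 12 across and 23 down.
R2C2 = 23 − 17 = 6 completes the 23 down.
R3C1 = 12 − 9 = 3 completes the 12 across.
R2C1 = 10 − 6 = 4 completes the 10 across.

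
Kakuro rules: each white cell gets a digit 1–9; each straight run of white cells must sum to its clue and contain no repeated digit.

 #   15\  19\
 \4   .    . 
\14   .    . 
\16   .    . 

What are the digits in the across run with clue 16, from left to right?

4 in 2 cells must be {1,3}; 16 in 2 cells must be {7,9}.
The 4 across and the 19 down share only 3, so R1C2 = 3.
Given what's placed, R2C2 must be 9 to fit the 14 across and 19 down.
R3C2 = 19 − 12 = 7 completes the 19 down.
R1C1 = 4 − 3 = 1 completes the 4 across.
R2C1 = 14 − 9 = 5 completes the 14 across.
R3C1 = 16 − 7 = 9 completes the 16 across.

9, 7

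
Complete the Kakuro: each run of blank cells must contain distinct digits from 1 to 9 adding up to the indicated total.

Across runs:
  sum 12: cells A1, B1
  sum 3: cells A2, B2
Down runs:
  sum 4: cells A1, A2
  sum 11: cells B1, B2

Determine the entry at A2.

3 in 2 cells must be {1,2}; 4 in 2 cells must be {1,3}.
The 12 across and the 4 down share only 3, so A1 = 3.
B1 = 12 − 3 = 9 completes the 12 across.
A2 = 4 − 3 = 1 completes the 4 down.
B2 = 3 − 1 = 2 completes the 3 across.

1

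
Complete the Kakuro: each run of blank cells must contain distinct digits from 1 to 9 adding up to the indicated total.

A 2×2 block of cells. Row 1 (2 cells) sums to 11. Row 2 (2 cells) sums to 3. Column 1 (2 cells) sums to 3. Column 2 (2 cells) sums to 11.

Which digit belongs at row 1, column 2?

9

3 in 2 cells must be {1,2}.
The 11 across and the 3 down share only 2, so (1,1) = 2.
(1,2) = 11 − 2 = 9 completes the 11 across.
(2,1) = 3 − 2 = 1 completes the 3 down.
(2,2) = 3 − 1 = 2 completes the 3 across.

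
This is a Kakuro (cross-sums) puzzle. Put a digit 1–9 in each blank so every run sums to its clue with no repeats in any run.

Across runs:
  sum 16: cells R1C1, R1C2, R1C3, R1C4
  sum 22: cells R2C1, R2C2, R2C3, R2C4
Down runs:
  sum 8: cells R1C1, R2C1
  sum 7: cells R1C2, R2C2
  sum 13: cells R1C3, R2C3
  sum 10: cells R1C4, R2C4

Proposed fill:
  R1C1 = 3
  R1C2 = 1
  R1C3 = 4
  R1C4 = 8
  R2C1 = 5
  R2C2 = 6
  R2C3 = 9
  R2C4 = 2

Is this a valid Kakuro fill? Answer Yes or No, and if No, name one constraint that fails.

Across: 3+1+4+8=16; 5+6+9+2=22. Down: 3+5=8; 1+6=7; 4+9=13; 8+2=10. No digit repeats within any run.

Yes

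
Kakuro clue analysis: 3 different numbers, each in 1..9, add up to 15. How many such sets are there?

8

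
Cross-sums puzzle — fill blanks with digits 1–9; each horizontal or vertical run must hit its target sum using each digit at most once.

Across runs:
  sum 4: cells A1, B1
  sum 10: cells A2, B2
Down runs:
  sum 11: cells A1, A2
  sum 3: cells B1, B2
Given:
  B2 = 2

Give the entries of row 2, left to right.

4 in 2 cells must be {1,3}; 3 in 2 cells must be {1,2}.
A1 = 3: only digit in both the 4-across and 11-down candidate sets.
B1 = 4 − 3 = 1 completes the 4 across.
A2 = 10 − 2 = 8 completes the 10 across.

8 2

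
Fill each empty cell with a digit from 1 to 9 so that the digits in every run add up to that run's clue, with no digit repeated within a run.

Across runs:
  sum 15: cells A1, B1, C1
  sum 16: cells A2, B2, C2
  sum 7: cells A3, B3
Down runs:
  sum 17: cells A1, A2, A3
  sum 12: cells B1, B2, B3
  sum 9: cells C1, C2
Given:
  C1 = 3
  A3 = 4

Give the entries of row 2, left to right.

8, 2, 6

C2 = 9 − 3 = 6 completes the 9 down.
B3 = 7 − 4 = 3 completes the 7 across.
No cell is forced outright now. A2 can only be 7 or 8 (the digits allowed by both its 16 across and its 17 down). If A2 = 7: then A1 would have to be in {4,5,7,8} for the 15 across but in {6} for the 17 down — contradiction. So A2 = 8.
A1 = 17 − 12 = 5 completes the 17 down.
B1 = 15 − 8 = 7 completes the 15 across.
B2 = 16 − 14 = 2 completes the 16 across.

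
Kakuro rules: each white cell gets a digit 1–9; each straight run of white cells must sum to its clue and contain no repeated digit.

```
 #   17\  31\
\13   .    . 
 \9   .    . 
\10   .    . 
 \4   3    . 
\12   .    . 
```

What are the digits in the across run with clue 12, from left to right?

4 in 2 cells must be {1,3}.
R4C2 = 4 − 3 = 1 completes the 4 across.
No cell is forced outright now. R5C2 can only be 7 or 8 or 9 (the digits allowed by both its 12 across and its 31 down). If R5C2 = 7: that forces R5C1 = 5, R1C1 = 6, after which R1C2 would have to be in {7} for the 13 across but in {6,8,9} for the 31 down — contradiction. If R5C2 = 9: then R5C1 would have to be in {3} for the 12 across but in {1,2,4,5,6,7} for the 17 down — contradiction. So R5C2 = 8.
R5C1 = 12 − 8 = 4 completes the 12 across.

4 8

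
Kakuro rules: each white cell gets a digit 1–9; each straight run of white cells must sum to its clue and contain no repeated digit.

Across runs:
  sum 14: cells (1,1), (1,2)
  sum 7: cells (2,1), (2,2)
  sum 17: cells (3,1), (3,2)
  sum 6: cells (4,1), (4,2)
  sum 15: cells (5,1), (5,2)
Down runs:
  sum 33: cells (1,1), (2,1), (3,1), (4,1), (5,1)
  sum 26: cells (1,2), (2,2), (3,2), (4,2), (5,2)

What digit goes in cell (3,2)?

17 in 2 cells must be {8,9}.
Nothing is forced directly, so branch on (4,1), whose candidates are 4 or 5. If (4,1) = 4: that forces (2,1) = 5, (2,2) = 2, after which (4,2) would have to be in {2} for the 6 across but in {1,3,4,5,6,7,8,9} for the 26 down — contradiction. So (4,1) = 5.
Given what's placed, (2,1) must be 4 to fit the 7 across and 33 down.
(2,2) = 7 − 4 = 3 completes the 7 across.
(4,2) = 6 − 5 = 1 completes the 6 across.
No cell is forced outright now. (1,1) can only be 8 or 9 (the digits allowed by both its 14 across and its 33 down). If (1,1) = 8: that forces (1,2) = 6, (3,1) = 9, after which (3,2) would have to be in {8} for the 17 across but in {7,9} for the 26 down — contradiction. So (1,1) = 9.
(1,2) = 14 − 9 = 5 completes the 14 across.
Given what's placed, (3,1) must be 8 to fit the 17 across and 33 down.
(3,2) = 17 − 8 = 9 completes the 17 across.

9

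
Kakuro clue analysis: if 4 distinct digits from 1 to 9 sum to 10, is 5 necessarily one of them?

No

The only way to make 10 from 4 distinct digits is {1,2,3,4}, which does not contain 5.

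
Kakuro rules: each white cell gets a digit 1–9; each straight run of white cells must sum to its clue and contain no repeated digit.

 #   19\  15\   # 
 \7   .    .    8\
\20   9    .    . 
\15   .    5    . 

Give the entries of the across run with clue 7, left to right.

3 4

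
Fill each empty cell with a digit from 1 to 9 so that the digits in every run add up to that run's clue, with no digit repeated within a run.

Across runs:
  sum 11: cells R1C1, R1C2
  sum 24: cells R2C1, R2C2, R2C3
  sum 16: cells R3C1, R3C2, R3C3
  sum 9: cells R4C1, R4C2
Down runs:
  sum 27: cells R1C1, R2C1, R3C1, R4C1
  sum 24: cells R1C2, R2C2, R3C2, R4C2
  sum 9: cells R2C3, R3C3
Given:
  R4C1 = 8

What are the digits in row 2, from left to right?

24 in 3 cells must be {7,8,9}.
R4C2 = 9 − 8 = 1 completes the 9 across.
Nothing is forced directly, so branch on R2C1, whose candidates are 7 or 9. If R2C1 = 9: that forces R2C2 = 8, R2C3 = 7, R3C3 = 2, R3C1 = 6, after which R3C2 would have to be in {8} for the 16 across but in {6,9} for the 24 down — contradiction. So R2C1 = 7.
Given what's placed, R2C3 must be 8 to fit the 24 across and 9 down.
R3C3 = 9 − 8 = 1 completes the 9 down.
R2C2 = 24 − 15 = 9 completes the 24 across.

7 9 8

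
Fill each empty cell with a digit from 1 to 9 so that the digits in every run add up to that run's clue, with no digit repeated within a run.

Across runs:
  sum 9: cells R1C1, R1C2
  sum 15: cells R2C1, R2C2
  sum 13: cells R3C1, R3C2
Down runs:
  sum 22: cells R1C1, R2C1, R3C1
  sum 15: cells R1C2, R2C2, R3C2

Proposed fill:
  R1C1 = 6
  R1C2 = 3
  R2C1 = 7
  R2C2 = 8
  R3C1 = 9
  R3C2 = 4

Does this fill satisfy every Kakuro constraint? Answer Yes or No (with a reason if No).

Yes

Across: 6+3=9; 7+8=15; 9+4=13. Down: 6+7+9=22; 3+8+4=15. No digit repeats within any run.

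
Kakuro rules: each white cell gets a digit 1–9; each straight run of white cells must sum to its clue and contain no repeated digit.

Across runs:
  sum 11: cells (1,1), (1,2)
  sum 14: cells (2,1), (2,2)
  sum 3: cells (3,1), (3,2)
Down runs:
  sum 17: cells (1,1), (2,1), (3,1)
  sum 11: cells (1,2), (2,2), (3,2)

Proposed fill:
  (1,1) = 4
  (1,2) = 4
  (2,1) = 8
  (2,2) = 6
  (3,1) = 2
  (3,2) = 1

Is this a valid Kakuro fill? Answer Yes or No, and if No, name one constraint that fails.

No — the down run (1,1)–(3,1) sums to 14, not 17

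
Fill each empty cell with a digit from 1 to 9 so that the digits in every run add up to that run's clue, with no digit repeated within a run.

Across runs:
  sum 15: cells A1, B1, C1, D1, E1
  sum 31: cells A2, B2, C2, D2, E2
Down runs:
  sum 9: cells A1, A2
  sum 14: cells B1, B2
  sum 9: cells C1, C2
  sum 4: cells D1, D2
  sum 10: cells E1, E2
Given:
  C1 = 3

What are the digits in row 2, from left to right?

5, 9, 6, 3, 8

15 in 5 cells must be {1,2,3,4,5}; 4 in 2 cells must be {1,3}.
Given what's placed, B1 must be 5 to fit the 15 across and 14 down.
Given what's placed, D1 must be 1 to fit the 15 across and 4 down.
B2 = 14 − 5 = 9 completes the 14 down.
C2 = 9 − 3 = 6 completes the 9 down.
D2 = 4 − 1 = 3 completes the 4 down.
E2 = 8: the only remaining digit allowed by both the 31 across and the 10 down.
E1 = 10 − 8 = 2 completes the 10 down.
A2 = 31 − 26 = 5 completes the 31 across.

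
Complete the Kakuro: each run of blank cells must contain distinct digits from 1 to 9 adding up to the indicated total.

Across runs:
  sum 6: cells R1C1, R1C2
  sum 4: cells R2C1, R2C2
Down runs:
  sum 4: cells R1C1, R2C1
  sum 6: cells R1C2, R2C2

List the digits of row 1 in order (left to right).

1, 5

4 in 2 cells must be {1,3}.
The 6 across and the 4 down share only 1, so R1C1 = 1.
R1C2 = 6 − 1 = 5 completes the 6 across.
R2C1 = 4 − 1 = 3 completes the 4 down.
R2C2 = 4 − 3 = 1 completes the 4 across.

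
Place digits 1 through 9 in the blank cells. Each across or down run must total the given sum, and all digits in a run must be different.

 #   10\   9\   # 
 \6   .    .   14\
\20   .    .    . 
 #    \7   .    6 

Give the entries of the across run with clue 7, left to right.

R2C3 = 14 − 6 = 8 completes the 14 down.
R3C2 = 7 − 6 = 1 completes the 7 across.
Nothing is forced directly, so branch on R2C2, whose candidates are 3 or 5. If R2C2 = 5: then R1C2 would have to be in {1,2,4,5} for the 6 across but in {3} for the 9 down — contradiction. So R2C2 = 3.
R1C2 = 9 − 4 = 5 completes the 9 down.
R2C1 = 20 − 11 = 9 completes the 20 across.
R1C1 = 6 − 5 = 1 completes the 6 across.

1 6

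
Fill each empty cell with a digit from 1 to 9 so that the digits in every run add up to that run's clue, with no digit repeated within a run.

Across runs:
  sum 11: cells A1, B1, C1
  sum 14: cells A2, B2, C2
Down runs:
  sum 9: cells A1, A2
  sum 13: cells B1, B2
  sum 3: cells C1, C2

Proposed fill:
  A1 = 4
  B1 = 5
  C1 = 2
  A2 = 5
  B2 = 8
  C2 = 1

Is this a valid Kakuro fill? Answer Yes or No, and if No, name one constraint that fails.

Across: 4+5+2=11; 5+8+1=14. Down: 4+5=9; 5+8=13; 2+1=3. No digit repeats within any run.

Yes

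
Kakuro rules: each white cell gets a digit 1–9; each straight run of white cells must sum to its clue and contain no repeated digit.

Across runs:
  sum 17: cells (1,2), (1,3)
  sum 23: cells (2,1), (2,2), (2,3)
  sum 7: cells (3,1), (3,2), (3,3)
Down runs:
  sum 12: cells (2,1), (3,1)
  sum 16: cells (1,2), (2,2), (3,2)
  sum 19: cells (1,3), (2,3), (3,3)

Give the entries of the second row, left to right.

8 6 9

17 in 2 cells must be {8,9}; 23 in 3 cells must be {6,8,9}; 7 in 3 cells must be {1,2,4}.
Only 4 fits (3,1) under both its across sum 7 and down sum 12.
Given what's placed, (3,3) must be 2 to fit the 7 across and 19 down.
(2,1) = 12 − 4 = 8 completes the 12 down.
(2,3) = 9: the only remaining digit allowed by both the 23 across and the 19 down.
(3,2) = 7 − 6 = 1 completes the 7 across.
(1,3) = 19 − 11 = 8 completes the 19 down.
(2,2) = 23 − 17 = 6 completes the 23 across.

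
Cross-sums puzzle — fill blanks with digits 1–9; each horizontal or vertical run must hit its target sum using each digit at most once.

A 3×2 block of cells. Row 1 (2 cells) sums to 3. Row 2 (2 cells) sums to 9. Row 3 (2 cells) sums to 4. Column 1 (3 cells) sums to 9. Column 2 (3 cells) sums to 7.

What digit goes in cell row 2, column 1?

5

3 in 2 cells must be {1,2}; 4 in 2 cells must be {1,3}; 7 in 3 cells must be {1,2,4}.
The 4 across and the 7 down share only 1, so (3,2) = 1.
Given what's placed, (1,2) must be 2 to fit the 3 across and 7 down.
(2,2) = 7 − 3 = 4 completes the 7 down.
(3,1) = 4 − 1 = 3 completes the 4 across.
(1,1) = 3 − 2 = 1 completes the 3 across.
(2,1) = 9 − 4 = 5 completes the 9 across.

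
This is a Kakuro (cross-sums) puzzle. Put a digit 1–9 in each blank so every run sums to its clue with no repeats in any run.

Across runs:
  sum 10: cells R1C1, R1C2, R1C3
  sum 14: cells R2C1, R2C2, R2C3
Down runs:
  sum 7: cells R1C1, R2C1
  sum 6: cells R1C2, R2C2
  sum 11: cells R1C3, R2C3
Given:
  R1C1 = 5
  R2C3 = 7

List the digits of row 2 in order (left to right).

R1C3 = 11 − 7 = 4 completes the 11 down.
R2C1 = 7 − 5 = 2 completes the 7 down.
R2C2 = 14 − 9 = 5 completes the 14 across.
R1C2 = 10 − 9 = 1 completes the 10 across.

2 5 7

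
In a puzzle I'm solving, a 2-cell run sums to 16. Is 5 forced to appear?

No

The only way to make 16 from 2 distinct digits is {7,9}, which does not contain 5.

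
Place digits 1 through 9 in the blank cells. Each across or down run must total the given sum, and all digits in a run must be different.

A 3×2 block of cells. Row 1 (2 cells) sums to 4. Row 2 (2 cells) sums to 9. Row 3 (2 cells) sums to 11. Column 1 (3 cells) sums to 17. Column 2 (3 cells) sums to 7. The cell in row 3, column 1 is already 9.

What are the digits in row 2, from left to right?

4 in 2 cells must be {1,3}; 7 in 3 cells must be {1,2,4}.
(1,2) = 1: only digit in both the 4-across and 7-down candidate sets.
(3,2) = 11 − 9 = 2 completes the 11 across.
(1,1) = 4 − 1 = 3 completes the 4 across.
(2,1) = 17 − 12 = 5 completes the 17 down.
(2,2) = 9 − 5 = 4 completes the 9 across.

5 4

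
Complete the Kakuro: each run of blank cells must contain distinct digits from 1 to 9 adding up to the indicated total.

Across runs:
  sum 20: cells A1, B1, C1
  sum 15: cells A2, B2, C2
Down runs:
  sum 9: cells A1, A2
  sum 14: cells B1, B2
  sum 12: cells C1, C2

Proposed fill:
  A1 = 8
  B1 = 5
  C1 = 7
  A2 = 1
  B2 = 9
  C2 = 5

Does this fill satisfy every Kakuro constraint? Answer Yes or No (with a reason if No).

Across: 8+5+7=20; 1+9+5=15. Down: 8+1=9; 5+9=14; 7+5=12. No digit repeats within any run.

Yes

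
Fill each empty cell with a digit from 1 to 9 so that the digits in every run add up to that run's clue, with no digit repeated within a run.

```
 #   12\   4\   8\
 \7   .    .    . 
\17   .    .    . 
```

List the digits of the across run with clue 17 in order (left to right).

8 3 6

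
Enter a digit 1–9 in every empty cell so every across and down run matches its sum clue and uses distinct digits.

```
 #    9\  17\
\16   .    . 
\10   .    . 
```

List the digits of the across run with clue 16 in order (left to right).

16 in 2 cells must be {7,9}; 17 in 2 cells must be {8,9}.
The 16 across and the 9 down share only 7, so R1C1 = 7.
R1C2 = 16 − 7 = 9 completes the 16 across.
R2C1 = 9 − 7 = 2 completes the 9 down.
R2C2 = 10 − 2 = 8 completes the 10 across.

7 9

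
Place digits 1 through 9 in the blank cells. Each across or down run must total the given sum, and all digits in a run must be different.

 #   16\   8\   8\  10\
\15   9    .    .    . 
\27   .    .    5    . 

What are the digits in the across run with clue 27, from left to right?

16 in 2 cells must be {7,9}.
R1C3 = 8 − 5 = 3 completes the 8 down.
R2C1 = 16 − 9 = 7 completes the 16 down.
Given what's placed, R2C2 must be 6 to fit the 27 across and 8 down.
R2C4 = 27 − 18 = 9 completes the 27 across.
R1C2 = 8 − 6 = 2 completes the 8 down.
R1C4 = 15 − 14 = 1 completes the 15 across.

7, 6, 5, 9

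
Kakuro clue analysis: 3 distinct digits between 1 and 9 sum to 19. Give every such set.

3 distinct digits from 1–9 sum between 6 and 24.

{2,8,9}; {3,7,9}; {4,6,9}; {4,7,8}; {5,6,8}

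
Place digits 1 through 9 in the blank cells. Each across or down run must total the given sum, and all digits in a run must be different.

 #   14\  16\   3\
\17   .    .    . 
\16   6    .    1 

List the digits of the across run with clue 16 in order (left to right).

16 in 2 cells must be {7,9}; 3 in 2 cells must be {1,2}.
R1C1 = 14 − 6 = 8 completes the 14 down.
R1C2 = 7: the only remaining digit allowed by both the 17 across and the 16 down.
R1C3 = 17 − 15 = 2 completes the 17 across.
R2C2 = 16 − 7 = 9 completes the 16 across.

6 9 1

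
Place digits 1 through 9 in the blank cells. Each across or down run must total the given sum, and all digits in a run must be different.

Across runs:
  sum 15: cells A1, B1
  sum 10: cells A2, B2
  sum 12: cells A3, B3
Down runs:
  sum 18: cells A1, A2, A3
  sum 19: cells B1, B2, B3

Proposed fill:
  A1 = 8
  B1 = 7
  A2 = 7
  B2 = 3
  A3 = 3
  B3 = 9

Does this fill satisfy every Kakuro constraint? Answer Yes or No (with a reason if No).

Across: 8+7=15; 7+3=10; 3+9=12. Down: 8+7+3=18; 7+3+9=19. No digit repeats within any run.

Yes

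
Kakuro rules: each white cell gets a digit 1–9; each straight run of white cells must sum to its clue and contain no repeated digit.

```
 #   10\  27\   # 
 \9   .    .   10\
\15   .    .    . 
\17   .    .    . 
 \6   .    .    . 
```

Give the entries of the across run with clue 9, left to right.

2, 7

6 in 3 cells must be {1,2,3}; 10 in 4 cells must be {1,2,3,4}.
R4C2 = 3: only digit in both the 6-across and 27-down candidate sets.
Nothing is forced directly, so branch on R3C2, whose candidates are 7 or 8 or 9. If R3C2 = 7: that forces R1C2 = 8, R2C2 = 9, R1C1 = 1, R4C1 = 2, R4C3 = 1 (and 2 more), after which R3C1 would have to be in {1,2,4,6,8,9} for the 17 across but in {3} for the 10 down — contradiction. If R3C2 = 8: that forces R1C2 = 7, R2C2 = 9, R1C1 = 2, R4C1 = 1, R4C3 = 2 (and 1 more), after which R2C3 would have to be in {2} for the 15 across but in {1,3,5,7} for the 10 down — contradiction. So R3C2 = 9.
No cell is forced outright now. R1C2 can only be 7 or 8 (the digits allowed by both its 9 across and its 27 down). If R1C2 = 8: that forces R1C1 = 1, R2C2 = 7, R4C1 = 2, R4C3 = 1, R2C1 = 3 (and 1 more), after which R3C1 would have to be in {1,2,3,5,6,7} for the 17 across but in {4} for the 10 down — contradiction. So R1C2 = 7.
R1C1 = 9 − 7 = 2 completes the 9 across.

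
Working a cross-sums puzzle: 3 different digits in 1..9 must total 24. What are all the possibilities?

{7,8,9}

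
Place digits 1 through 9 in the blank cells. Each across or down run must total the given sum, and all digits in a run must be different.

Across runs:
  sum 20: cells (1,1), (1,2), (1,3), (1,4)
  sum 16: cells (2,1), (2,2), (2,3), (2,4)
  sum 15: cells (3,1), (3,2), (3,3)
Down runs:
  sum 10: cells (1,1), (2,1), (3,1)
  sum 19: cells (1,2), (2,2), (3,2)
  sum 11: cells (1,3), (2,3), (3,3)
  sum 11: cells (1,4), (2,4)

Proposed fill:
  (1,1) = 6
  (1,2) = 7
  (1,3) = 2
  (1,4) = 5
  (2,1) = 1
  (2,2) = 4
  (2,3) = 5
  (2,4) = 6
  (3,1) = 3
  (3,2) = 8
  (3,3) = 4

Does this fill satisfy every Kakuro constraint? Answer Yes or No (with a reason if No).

Across: 6+7+2+5=20; 1+4+5+6=16; 3+8+4=15. Down: 6+1+3=10; 7+4+8=19; 2+5+4=11; 5+6=11. No digit repeats within any run.

Yes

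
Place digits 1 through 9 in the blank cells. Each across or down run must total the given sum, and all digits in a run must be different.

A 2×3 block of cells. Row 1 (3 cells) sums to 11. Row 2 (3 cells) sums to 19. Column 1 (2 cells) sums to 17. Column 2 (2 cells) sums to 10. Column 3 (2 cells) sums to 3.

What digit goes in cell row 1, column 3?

1

17 in 2 cells must be {8,9}; 3 in 2 cells must be {1,2}.
The 11 across and the 17 down share only 8, so (1,1) = 8.
(2,1) = 17 − 8 = 9 completes the 17 down.
Given what's placed, (2,3) must be 2 to fit the 19 across and 3 down.
(1,3) = 3 − 2 = 1 completes the 3 down.
(2,2) = 19 − 11 = 8 completes the 19 across.
(1,2) = 11 − 9 = 2 completes the 11 across.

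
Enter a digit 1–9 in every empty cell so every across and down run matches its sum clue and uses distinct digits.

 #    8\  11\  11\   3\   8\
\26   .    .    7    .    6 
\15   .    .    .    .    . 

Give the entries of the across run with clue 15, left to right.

15 in 5 cells must be {1,2,3,4,5}; 3 in 2 cells must be {1,2}.
R2C3 = 11 − 7 = 4 completes the 11 down.
R2C5 = 8 − 6 = 2 completes the 8 down.
R2C4 = 1: the only remaining digit allowed by both the 15 across and the 3 down.
R1C4 = 3 − 1 = 2 completes the 3 down.
Given what's placed, R1C1 must be 3 to fit the 26 across and 8 down.
R1C2 = 26 − 18 = 8 completes the 26 across.
R2C1 = 8 − 3 = 5 completes the 8 down.
R2C2 = 15 − 12 = 3 completes the 15 across.

5 3 4 1 2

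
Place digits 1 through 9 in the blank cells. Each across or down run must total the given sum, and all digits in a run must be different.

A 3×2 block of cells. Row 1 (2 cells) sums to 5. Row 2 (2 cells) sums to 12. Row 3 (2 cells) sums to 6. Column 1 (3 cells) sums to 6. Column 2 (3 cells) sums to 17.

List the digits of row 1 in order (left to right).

2, 3

6 in 3 cells must be {1,2,3}.
The 12 across and the 6 down share only 3, so (2,1) = 3.
(2,2) = 12 − 3 = 9 completes the 12 across.
Nothing is forced directly, so branch on (1,1), whose candidates are 1 or 2. If (1,1) = 1: then (1,2) would have to be in {4} for the 5 across but in {1,2,3,5,6,7} for the 17 down — contradiction. So (1,1) = 2.
(1,2) = 5 − 2 = 3 completes the 5 across.
(3,1) = 6 − 5 = 1 completes the 6 down.
(3,2) = 6 − 1 = 5 completes the 6 across.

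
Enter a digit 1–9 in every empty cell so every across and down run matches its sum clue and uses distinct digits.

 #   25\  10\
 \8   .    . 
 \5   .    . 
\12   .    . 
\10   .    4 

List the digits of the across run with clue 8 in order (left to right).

10 in 4 cells must be {1,2,3,4}.
R3C2 = 3: the only remaining digit allowed by both the 12 across and the 10 down.
R4C1 = 10 − 4 = 6 completes the 10 across.
R3C1 = 12 − 3 = 9 completes the 12 across.
No cell is forced outright now. R1C2 can only be 1 or 2 (the digits allowed by both its 8 across and its 10 down). If R1C2 = 2: then R1C1 would have to be in {6} for the 8 across but in {2,3,7,8} for the 25 down — contradiction. So R1C2 = 1.
R1C1 = 8 − 1 = 7 completes the 8 across.
R2C1 = 25 − 22 = 3 completes the 25 down.
R2C2 = 5 − 3 = 2 completes the 5 across.

7 1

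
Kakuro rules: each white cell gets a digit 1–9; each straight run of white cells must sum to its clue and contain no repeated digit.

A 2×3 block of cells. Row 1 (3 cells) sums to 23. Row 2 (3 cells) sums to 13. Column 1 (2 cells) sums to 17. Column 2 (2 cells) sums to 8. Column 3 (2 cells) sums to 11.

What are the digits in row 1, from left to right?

9 6 8

23 in 3 cells must be {6,8,9}; 17 in 2 cells must be {8,9}.
The 23 across and the 8 down share only 6, so (1,2) = 6.
(2,2) = 8 − 6 = 2 completes the 8 down.
Given what's placed, (2,1) must be 8 to fit the 13 across and 17 down.
(2,3) = 13 − 10 = 3 completes the 13 across.
(1,1) = 17 − 8 = 9 completes the 17 down.
(1,3) = 23 − 15 = 8 completes the 23 across.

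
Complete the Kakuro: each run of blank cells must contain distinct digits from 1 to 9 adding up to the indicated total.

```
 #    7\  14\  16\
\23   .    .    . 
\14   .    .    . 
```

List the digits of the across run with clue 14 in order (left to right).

1 6 7

23 in 3 cells must be {6,8,9}; 16 in 2 cells must be {7,9}.
The 23 across and the 7 down share only 6, so R1C1 = 6.
Given what's placed, R1C3 must be 9 to fit the 23 across and 16 down.
R2C1 = 7 − 6 = 1 completes the 7 down.
R2C3 = 16 − 9 = 7 completes the 16 down.
R1C2 = 23 − 15 = 8 completes the 23 across.
R2C2 = 14 − 8 = 6 completes the 14 across.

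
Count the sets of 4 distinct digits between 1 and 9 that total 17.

4 distinct digits from 1–9 sum between 10 and 30.

9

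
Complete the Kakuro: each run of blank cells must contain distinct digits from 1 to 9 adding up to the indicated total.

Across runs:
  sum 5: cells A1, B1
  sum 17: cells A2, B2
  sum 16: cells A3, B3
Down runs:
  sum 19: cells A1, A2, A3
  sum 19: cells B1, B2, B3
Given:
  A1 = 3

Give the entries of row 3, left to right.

17 in 2 cells must be {8,9}; 16 in 2 cells must be {7,9}.
B1 = 5 − 3 = 2 completes the 5 across.
A2 = 9: the only remaining digit allowed by both the 17 across and the 19 down.
B2 = 17 − 9 = 8 completes the 17 across.
A3 = 19 − 12 = 7 completes the 19 down.
B3 = 16 − 7 = 9 completes the 16 across.

7 9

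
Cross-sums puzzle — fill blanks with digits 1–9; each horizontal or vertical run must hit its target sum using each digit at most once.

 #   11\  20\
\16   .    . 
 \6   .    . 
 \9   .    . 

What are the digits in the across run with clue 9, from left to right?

3 6

16 in 2 cells must be {7,9}.
The 16 across and the 11 down share only 7, so R1C1 = 7.
R1C2 = 16 − 7 = 9 completes the 16 across.
Given what's placed, R2C1 must be 1 to fit the 6 across and 11 down.
R2C2 = 6 − 1 = 5 completes the 6 across.
R3C1 = 11 − 8 = 3 completes the 11 down.
R3C2 = 9 − 3 = 6 completes the 9 across.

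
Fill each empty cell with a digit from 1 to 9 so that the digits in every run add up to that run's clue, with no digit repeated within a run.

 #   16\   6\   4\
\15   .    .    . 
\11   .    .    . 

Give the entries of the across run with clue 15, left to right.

9 5 1

16 in 2 cells must be {7,9}; 4 in 2 cells must be {1,3}.
The 11 across and the 16 down share only 7, so R2C1 = 7.
Given what's placed, R2C2 must be 1 to fit the 11 across and 6 down.
R2C3 = 11 − 8 = 3 completes the 11 across.
R1C1 = 16 − 7 = 9 completes the 16 down.
R1C2 = 6 − 1 = 5 completes the 6 down.
R1C3 = 15 − 14 = 1 completes the 15 across.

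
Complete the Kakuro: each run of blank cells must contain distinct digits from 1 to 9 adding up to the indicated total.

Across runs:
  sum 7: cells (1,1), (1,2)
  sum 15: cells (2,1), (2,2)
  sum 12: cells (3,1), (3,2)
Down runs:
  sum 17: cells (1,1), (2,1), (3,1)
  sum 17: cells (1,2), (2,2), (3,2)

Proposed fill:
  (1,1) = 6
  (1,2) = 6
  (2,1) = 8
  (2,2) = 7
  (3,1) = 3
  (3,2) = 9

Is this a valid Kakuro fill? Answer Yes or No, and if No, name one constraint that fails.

No — the across run (1,1)–(1,2) sums to 12, not 7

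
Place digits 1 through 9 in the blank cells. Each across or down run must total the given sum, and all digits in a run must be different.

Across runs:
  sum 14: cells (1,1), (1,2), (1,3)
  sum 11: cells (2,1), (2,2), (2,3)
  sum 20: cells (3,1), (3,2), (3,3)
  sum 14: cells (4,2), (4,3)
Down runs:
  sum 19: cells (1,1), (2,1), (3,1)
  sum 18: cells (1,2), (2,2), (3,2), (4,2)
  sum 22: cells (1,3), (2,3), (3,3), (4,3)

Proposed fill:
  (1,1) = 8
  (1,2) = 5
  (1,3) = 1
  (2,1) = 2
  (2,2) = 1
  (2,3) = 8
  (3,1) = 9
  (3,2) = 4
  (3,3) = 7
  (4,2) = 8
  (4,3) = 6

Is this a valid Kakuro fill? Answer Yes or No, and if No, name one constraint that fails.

Yes

Across: 8+5+1=14; 2+1+8=11; 9+4+7=20; 8+6=14. Down: 8+2+9=19; 5+1+4+8=18; 1+8+7+6=22. No digit repeats within any run.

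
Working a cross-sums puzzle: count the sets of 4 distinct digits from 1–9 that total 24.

8

4 distinct digits from 1–9 sum between 10 and 30.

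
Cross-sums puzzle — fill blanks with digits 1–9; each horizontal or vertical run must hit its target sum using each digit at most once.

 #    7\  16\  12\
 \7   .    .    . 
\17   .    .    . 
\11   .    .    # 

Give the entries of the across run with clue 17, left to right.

4 5 8

7 in 3 cells must be {1,2,4}.
Only 4 fits R1C3 under both its across sum 7 and down sum 12.
R2C3 = 12 − 4 = 8 completes the 12 down.
Nothing is forced directly, so branch on R1C1, whose candidates are 1 or 2. If R1C1 = 2: that forces R1C2 = 1, R2C1 = 4, after which R2C2 would have to be in {5} for the 17 across but in {6,7,8,9} for the 16 down — contradiction. So R1C1 = 1.
R1C2 = 7 − 5 = 2 completes the 7 across.
No cell is forced outright now. R2C1 can only be 2 or 4 (the digits allowed by both its 17 across and its 7 down). If R2C1 = 2: then R2C2 would have to be in {7} for the 17 across but in {5,6,8,9} for the 16 down — contradiction. So R2C1 = 4.
R2C2 = 17 − 12 = 5 completes the 17 across.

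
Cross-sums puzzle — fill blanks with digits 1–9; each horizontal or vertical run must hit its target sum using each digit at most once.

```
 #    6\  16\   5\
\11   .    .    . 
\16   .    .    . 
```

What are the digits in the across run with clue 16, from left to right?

16 in 2 cells must be {7,9}.
The 11 across and the 16 down share only 7, so R1C2 = 7.
R2C2 = 16 − 7 = 9 completes the 16 down.
Given what's placed, R1C1 must be 1 to fit the 11 across and 6 down.
R1C3 = 11 − 8 = 3 completes the 11 across.
R2C1 = 6 − 1 = 5 completes the 6 down.
R2C3 = 16 − 14 = 2 completes the 16 across.

5 9 2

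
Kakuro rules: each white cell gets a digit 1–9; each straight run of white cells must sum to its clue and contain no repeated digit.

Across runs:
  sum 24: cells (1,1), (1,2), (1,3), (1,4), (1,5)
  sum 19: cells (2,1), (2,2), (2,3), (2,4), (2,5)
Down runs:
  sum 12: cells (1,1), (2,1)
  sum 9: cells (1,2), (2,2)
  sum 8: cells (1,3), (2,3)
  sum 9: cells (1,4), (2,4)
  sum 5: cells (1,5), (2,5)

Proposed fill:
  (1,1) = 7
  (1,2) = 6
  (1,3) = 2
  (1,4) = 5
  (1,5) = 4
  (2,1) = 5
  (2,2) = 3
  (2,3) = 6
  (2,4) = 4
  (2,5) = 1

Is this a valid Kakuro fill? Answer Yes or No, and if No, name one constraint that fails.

Across: 7+6+2+5+4=24; 5+3+6+4+1=19. Down: 7+5=12; 6+3=9; 2+6=8; 5+4=9; 4+1=5. No digit repeats within any run.

Yes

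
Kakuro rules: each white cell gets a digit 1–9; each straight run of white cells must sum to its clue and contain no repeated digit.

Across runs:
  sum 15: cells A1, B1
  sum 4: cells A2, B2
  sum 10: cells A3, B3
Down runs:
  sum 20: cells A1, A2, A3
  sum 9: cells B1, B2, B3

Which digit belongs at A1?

4 in 2 cells must be {1,3}.
The 15 across and the 9 down share only 6, so B1 = 6.
The 4 across and the 20 down share only 3, so A2 = 3.
B2 = 4 − 3 = 1 completes the 4 across.
B3 = 9 − 7 = 2 completes the 9 down.
A1 = 15 − 6 = 9 completes the 15 across.
A3 = 10 − 2 = 8 completes the 10 across.

9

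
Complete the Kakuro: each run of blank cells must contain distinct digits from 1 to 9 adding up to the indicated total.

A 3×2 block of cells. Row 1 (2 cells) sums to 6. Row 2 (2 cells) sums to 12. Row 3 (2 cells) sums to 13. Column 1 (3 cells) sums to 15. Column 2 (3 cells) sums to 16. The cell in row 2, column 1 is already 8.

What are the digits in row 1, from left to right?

(2,2) = 12 − 8 = 4 completes the 12 across.
Given what's placed, (1,2) must be 5 to fit the 6 across and 16 down.
(3,2) = 16 − 9 = 7 completes the 16 down.
(1,1) = 6 − 5 = 1 completes the 6 across.
(3,1) = 13 − 7 = 6 completes the 13 across.

1 5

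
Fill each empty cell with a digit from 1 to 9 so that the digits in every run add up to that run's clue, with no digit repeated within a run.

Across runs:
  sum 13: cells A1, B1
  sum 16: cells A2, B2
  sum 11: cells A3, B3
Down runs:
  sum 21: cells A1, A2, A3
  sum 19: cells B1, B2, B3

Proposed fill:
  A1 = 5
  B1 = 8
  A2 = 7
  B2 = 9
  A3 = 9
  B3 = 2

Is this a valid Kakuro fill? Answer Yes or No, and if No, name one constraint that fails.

Yes

Across: 5+8=13; 7+9=16; 9+2=11. Down: 5+7+9=21; 8+9+2=19. No digit repeats within any run.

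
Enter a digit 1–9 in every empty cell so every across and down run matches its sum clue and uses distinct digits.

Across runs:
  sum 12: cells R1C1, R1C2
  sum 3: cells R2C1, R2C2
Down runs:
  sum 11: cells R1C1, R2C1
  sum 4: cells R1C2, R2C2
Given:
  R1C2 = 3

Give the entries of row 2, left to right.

2, 1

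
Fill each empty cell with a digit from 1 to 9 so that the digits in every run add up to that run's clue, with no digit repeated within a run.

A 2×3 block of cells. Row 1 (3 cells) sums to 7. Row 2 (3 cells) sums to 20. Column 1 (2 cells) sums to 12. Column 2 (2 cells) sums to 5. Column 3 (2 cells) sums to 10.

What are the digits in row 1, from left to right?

4 2 1

7 in 3 cells must be {1,2,4}.
The 7 across and the 12 down share only 4, so (1,1) = 4.
(2,1) = 12 − 4 = 8 completes the 12 down.
Given what's placed, (2,2) must be 3 to fit the 20 across and 5 down.
(2,3) = 20 − 11 = 9 completes the 20 across.
(1,2) = 5 − 3 = 2 completes the 5 down.
(1,3) = 7 − 6 = 1 completes the 7 across.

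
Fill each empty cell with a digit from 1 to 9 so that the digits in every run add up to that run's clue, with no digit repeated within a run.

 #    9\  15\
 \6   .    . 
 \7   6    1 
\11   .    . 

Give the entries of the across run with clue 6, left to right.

R1C2 = 5: the only remaining digit allowed by both the 6 across and the 15 down.
R3C1 = 2: the only remaining digit allowed by both the 11 across and the 9 down.
R3C2 = 11 − 2 = 9 completes the 11 across.
R1C1 = 6 − 5 = 1 completes the 6 across.

1 5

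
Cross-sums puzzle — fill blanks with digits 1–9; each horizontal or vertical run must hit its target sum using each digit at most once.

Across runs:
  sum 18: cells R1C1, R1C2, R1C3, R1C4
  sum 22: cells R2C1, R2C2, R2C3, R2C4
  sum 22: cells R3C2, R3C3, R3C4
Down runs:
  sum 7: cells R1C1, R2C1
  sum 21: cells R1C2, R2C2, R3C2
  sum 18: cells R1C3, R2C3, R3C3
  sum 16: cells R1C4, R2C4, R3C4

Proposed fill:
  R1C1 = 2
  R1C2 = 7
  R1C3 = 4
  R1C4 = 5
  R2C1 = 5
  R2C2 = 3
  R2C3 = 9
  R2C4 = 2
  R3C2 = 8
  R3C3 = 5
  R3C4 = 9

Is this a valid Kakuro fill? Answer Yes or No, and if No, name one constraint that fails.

No — the down run R1C2–R3C2 sums to 18, not 21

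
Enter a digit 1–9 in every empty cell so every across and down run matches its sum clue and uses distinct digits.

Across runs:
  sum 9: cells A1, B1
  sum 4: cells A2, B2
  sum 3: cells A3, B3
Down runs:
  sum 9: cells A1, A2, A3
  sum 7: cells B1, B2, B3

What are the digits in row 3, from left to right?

1, 2

4 in 2 cells must be {1,3}; 3 in 2 cells must be {1,2}; 7 in 3 cells must be {1,2,4}.
The 4 across and the 7 down share only 1, so B2 = 1.
Given what's placed, B3 must be 2 to fit the 3 across and 7 down.
B1 = 7 − 3 = 4 completes the 7 down.
A2 = 4 − 1 = 3 completes the 4 across.
A3 = 3 − 2 = 1 completes the 3 across.
A1 = 9 − 4 = 5 completes the 9 across.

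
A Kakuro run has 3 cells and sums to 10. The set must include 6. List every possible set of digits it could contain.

3 distinct digits from 1–9 sum between 6 and 24.
Keeping only sets containing 6.
Only one set works: {1,3,6}.

{1,3,6}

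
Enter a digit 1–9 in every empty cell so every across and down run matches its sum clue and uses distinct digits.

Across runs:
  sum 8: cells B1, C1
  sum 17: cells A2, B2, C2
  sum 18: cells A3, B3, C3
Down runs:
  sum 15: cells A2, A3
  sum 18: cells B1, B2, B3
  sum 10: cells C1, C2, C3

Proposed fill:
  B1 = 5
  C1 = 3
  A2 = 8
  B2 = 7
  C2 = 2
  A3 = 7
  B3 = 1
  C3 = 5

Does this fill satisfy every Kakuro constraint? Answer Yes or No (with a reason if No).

No — the down run B1–B3 sums to 13, not 18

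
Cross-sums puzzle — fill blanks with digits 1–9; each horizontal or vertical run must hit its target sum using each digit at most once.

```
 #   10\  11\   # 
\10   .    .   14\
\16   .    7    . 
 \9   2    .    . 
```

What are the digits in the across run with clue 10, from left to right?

7 3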